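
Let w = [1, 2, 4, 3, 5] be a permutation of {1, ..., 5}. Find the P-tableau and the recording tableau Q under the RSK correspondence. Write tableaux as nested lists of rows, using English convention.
P = [[1, 2, 3, 5], [4]], Q = [[1, 2, 3, 5], [4]]

Insert each entry of the permutation into P by Schensted row insertion, recording in Q the position of each new cell.

Insert 1: appended to row 1. P = [[1]], Q = [[1]].
Insert 2: appended to row 1. P = [[1, 2]], Q = [[1, 2]].
Insert 4: appended to row 1. P = [[1, 2, 4]], Q = [[1, 2, 3]].
Insert 3: 3 bumps 4 from row 1; 4 starts row 2. P = [[1, 2, 3], [4]], Q = [[1, 2, 3], [4]].
Insert 5: appended to row 1. P = [[1, 2, 3, 5], [4]], Q = [[1, 2, 3, 5], [4]].

So P = [[1, 2, 3, 5], [4]], Q = [[1, 2, 3, 5], [4]].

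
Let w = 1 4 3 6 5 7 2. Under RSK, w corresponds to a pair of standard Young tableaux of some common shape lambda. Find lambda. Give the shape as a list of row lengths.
[4, 2, 1]

RSK row insertion gives P = [[1, 2, 5, 7], [3, 6], [4]], which has shape [4, 2, 1].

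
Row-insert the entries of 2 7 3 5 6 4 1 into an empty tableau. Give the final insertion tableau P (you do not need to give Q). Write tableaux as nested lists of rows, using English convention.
Insert 2: appended to row 1. P = [[2]].
Insert 7: appended to row 1. P = [[2, 7]].
Insert 3: 3 bumps 7 from row 1; 7 starts row 2. P = [[2, 3], [7]].
Insert 5: appended to row 1. P = [[2, 3, 5], [7]].
Insert 6: appended to row 1. P = [[2, 3, 5, 6], [7]].
Insert 4: 4 bumps 5 from row 1; 5 bumps 7 from row 2; 7 starts row 3. P = [[2, 3, 4, 6], [5], [7]].
Insert 1: 1 bumps 2 from row 1; 2 bumps 5 from row 2; 5 bumps 7 from row 3; 7 starts row 4. P = [[1, 3, 4, 6], [2], [5], [7]].

So P = [[1, 3, 4, 6], [2], [5], [7]].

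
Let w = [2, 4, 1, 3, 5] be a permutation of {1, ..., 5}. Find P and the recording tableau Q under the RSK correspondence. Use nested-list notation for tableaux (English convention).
P = [[1, 3, 5], [2, 4]], Q = [[1, 2, 5], [3, 4]]

Insert each entry of the permutation into P by Schensted row insertion, recording in Q the position of each new cell.

Insert 2: appended to row 1. P = [[2]].
Insert 4: appended to row 1. P = [[2, 4]].
Insert 1: 1 bumps 2 from row 1; 2 starts row 2. P = [[1, 4], [2]].
Insert 3: 3 bumps 4 from row 1; 4 appends to row 2. P = [[1, 3], [2, 4]].
Insert 5: appended to row 1. P = [[1, 3, 5], [2, 4]].

So P = [[1, 3, 5], [2, 4]], Q = [[1, 2, 5], [3, 4]].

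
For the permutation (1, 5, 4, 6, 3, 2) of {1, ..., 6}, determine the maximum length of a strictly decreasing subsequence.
4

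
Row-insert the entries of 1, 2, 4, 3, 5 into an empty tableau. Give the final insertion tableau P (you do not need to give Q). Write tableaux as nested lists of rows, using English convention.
P = [[1, 2, 3, 5], [4]]

Insert 1: appended to row 1. P = [[1]].
Insert 2: appended to row 1. P = [[1, 2]].
Insert 4: appended to row 1. P = [[1, 2, 4]].
Insert 3: 3 bumps 4 from row 1; 4 starts row 2. P = [[1, 2, 3], [4]].
Insert 5: appended to row 1. P = [[1, 2, 3, 5], [4]].

So P = [[1, 2, 3, 5], [4]].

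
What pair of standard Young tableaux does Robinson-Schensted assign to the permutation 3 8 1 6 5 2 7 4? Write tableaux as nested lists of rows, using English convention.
P = [[1, 2, 4], [3, 5, 7], [6], [8]], Q = [[1, 2, 7], [3, 4, 8], [5], [6]]

Insert each entry of the permutation into P by Schensted row insertion, recording in Q the position of each new cell.

Insert 3: appended to row 1. P = [[3]], Q = [[1]].
Insert 8: appended to row 1. P = [[3, 8]], Q = [[1, 2]].
Insert 1: 1 bumps 3 from row 1; 3 starts row 2. P = [[1, 8], [3]], Q = [[1, 2], [3]].
Insert 6: 6 bumps 8 from row 1; 8 appends to row 2. P = [[1, 6], [3, 8]], Q = [[1, 2], [3, 4]].
Insert 5: 5 bumps 6 from row 1; 6 bumps 8 from row 2; 8 starts row 3. P = [[1, 5], [3, 6], [8]], Q = [[1, 2], [3, 4], [5]].
Insert 2: 2 bumps 5 from row 1; 5 bumps 6 from row 2; 6 bumps 8 from row 3; 8 starts row 4. P = [[1, 2], [3, 5], [6], [8]], Q = [[1, 2], [3, 4], [5], [6]].
Insert 7: appended to row 1. P = [[1, 2, 7], [3, 5], [6], [8]], Q = [[1, 2, 7], [3, 4], [5], [6]].
Insert 4: 4 bumps 7 from row 1; 7 appends to row 2. P = [[1, 2, 4], [3, 5, 7], [6], [8]], Q = [[1, 2, 7], [3, 4, 8], [5], [6]].

So P = [[1, 2, 4], [3, 5, 7], [6], [8]], Q = [[1, 2, 7], [3, 4, 8], [5], [6]].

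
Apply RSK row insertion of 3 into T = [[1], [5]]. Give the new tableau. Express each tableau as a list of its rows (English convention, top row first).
3 is larger than every entry of row 1, so it is appended to row 1. The new tableau is [[1, 3], [5]].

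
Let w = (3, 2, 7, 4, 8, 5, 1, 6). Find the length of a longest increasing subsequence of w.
4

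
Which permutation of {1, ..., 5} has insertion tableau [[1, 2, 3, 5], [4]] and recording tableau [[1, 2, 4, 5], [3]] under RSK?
Reverse the RSK construction: for i from n down to 1, find the cell of Q containing i, remove the entry at that cell from P, and reverse-bump it up through P; the value ejected from row 1 is w(i).

Step i=5: Q has 5 at row 1, column 4; remove that cell from P, ejecting 5. So w(5) = 5. P is now [[1, 2, 3], [4]].
Step i=4: Q has 4 at row 1, column 3; remove that cell from P, ejecting 3. So w(4) = 3. P is now [[1, 2], [4]].
Step i=3: Q has 3 at row 2, column 1; remove 4 from row 2 of P and reverse-bump: 4 enters row 1 and ejects 2. So w(3) = 2. P is now [[1, 4]].
Step i=2: Q has 2 at row 1, column 2; remove that cell from P, ejecting 4. So w(2) = 4. P is now [[1]].
Step i=1: Q has 1 at row 1, column 1; remove that cell from P, ejecting 1. So w(1) = 1. P is now [].

So w = 1 4 2 3 5.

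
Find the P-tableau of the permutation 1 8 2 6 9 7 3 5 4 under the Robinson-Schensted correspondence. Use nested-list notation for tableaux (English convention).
Insert 1: appended to row 1. P = [[1]].
Insert 8: appended to row 1. P = [[1, 8]].
Insert 2: 2 bumps 8 from row 1; 8 starts row 2. P = [[1, 2], [8]].
Insert 6: appended to row 1. P = [[1, 2, 6], [8]].
Insert 9: appended to row 1. P = [[1, 2, 6, 9], [8]].
Insert 7: 7 bumps 9 from row 1; 9 appends to row 2. P = [[1, 2, 6, 7], [8, 9]].
Insert 3: 3 bumps 6 from row 1; 6 bumps 8 from row 2; 8 starts row 3. P = [[1, 2, 3, 7], [6, 9], [8]].
Insert 5: 5 bumps 7 from row 1; 7 bumps 9 from row 2; 9 appends to row 3. P = [[1, 2, 3, 5], [6, 7], [8, 9]].
Insert 4: 4 bumps 5 from row 1; 5 bumps 6 from row 2; 6 bumps 8 from row 3; 8 starts row 4. P = [[1, 2, 3, 4], [5, 7], [6, 9], [8]].

So P = [[1, 2, 3, 4], [5, 7], [6, 9], [8]].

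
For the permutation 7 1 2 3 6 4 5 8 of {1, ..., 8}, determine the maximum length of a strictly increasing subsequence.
6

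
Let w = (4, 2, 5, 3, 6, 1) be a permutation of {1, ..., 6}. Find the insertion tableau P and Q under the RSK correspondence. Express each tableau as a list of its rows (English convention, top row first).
P = [[1, 3, 6], [2, 5], [4]], Q = [[1, 3, 5], [2, 4], [6]]

Insert each entry of the permutation into P by Schensted row insertion, recording in Q the position of each new cell.

Insert 4: appended to row 1. P = [[4]], Q = [[1]].
Insert 2: 2 bumps 4 from row 1; 4 starts row 2. P = [[2], [4]], Q = [[1], [2]].
Insert 5: appended to row 1. P = [[2, 5], [4]], Q = [[1, 3], [2]].
Insert 3: 3 bumps 5 from row 1; 5 appends to row 2. P = [[2, 3], [4, 5]], Q = [[1, 3], [2, 4]].
Insert 6: appended to row 1. P = [[2, 3, 6], [4, 5]], Q = [[1, 3, 5], [2, 4]].
Insert 1: 1 bumps 2 from row 1; 2 bumps 4 from row 2; 4 starts row 3. P = [[1, 3, 6], [2, 5], [4]], Q = [[1, 3, 5], [2, 4], [6]].

So P = [[1, 3, 6], [2, 5], [4]], Q = [[1, 3, 5], [2, 4], [6]].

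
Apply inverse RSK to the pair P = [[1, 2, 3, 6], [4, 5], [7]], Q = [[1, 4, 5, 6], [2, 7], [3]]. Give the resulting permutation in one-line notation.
Reverse the RSK construction: for i from n down to 1, find the cell of Q containing i, remove the entry at that cell from P, and reverse-bump it up through P; the value ejected from row 1 is w(i).

Step i=7: Q has 7 at row 2, column 2; remove 5 from row 2 of P and reverse-bump: 5 enters row 1 and ejects 3. So w(7) = 3. P is now [[1, 2, 5, 6], [4], [7]].
Step i=6: Q has 6 at row 1, column 4; remove that cell from P, ejecting 6. So w(6) = 6. P is now [[1, 2, 5], [4], [7]].
Step i=5: Q has 5 at row 1, column 3; remove that cell from P, ejecting 5. So w(5) = 5. P is now [[1, 2], [4], [7]].
Step i=4: Q has 4 at row 1, column 2; remove that cell from P, ejecting 2. So w(4) = 2. P is now [[1], [4], [7]].
Step i=3: Q has 3 at row 3, column 1; remove 7 from row 3 of P and reverse-bump: 7 enters row 2 and ejects 4; 4 enters row 1 and ejects 1. So w(3) = 1. P is now [[4], [7]].
Step i=2: Q has 2 at row 2, column 1; remove 7 from row 2 of P and reverse-bump: 7 enters row 1 and ejects 4. So w(2) = 4. P is now [[7]].
Step i=1: Q has 1 at row 1, column 1; remove that cell from P, ejecting 7. So w(1) = 7. P is now [].

So w = 7 4 1 2 5 6 3.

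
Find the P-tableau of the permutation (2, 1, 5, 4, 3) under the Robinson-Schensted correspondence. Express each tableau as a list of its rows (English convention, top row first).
Insert 2: appended to row 1. P = [[2]].
Insert 1: 1 bumps 2 from row 1; 2 starts row 2. P = [[1], [2]].
Insert 5: appended to row 1. P = [[1, 5], [2]].
Insert 4: 4 bumps 5 from row 1; 5 appends to row 2. P = [[1, 4], [2, 5]].
Insert 3: 3 bumps 4 from row 1; 4 bumps 5 from row 2; 5 starts row 3. P = [[1, 3], [2, 4], [5]].

So P = [[1, 3], [2, 4], [5]].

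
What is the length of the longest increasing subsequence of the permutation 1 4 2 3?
3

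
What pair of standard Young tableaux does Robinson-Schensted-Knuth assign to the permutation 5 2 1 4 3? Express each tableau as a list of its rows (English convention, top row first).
Insert each entry of the permutation into P by Schensted row insertion, recording in Q the position of each new cell.

After inserting 5: P = [[5]].
After inserting 2: P = [[2], [5]].
After inserting 1: P = [[1], [2], [5]].
After inserting 4: P = [[1, 4], [2], [5]].
After inserting 3: P = [[1, 3], [2, 4], [5]].

So P = [[1, 3], [2, 4], [5]], Q = [[1, 4], [2, 5], [3]].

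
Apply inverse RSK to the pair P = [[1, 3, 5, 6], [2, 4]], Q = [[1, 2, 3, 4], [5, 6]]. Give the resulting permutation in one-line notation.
2 4 5 6 1 3

Reverse the RSK construction: for i from n down to 1, find the cell of Q containing i, remove the entry at that cell from P, and reverse-bump it up through P; the value ejected from row 1 is w(i).

Step i=6: Q has 6 at row 2, column 2; remove 4 from row 2 of P and reverse-bump: 4 enters row 1 and ejects 3. So w(6) = 3. P is now [[1, 4, 5, 6], [2]].
Step i=5: Q has 5 at row 2, column 1; remove 2 from row 2 of P and reverse-bump: 2 enters row 1 and ejects 1. So w(5) = 1. P is now [[2, 4, 5, 6]].
Step i=4: Q has 4 at row 1, column 4; remove that cell from P, ejecting 6. So w(4) = 6. P is now [[2, 4, 5]].
Step i=3: Q has 3 at row 1, column 3; remove that cell from P, ejecting 5. So w(3) = 5. P is now [[2, 4]].
Step i=2: Q has 2 at row 1, column 2; remove that cell from P, ejecting 4. So w(2) = 4. P is now [[2]].
Step i=1: Q has 1 at row 1, column 1; remove that cell from P, ejecting 2. So w(1) = 2. P is now [].

So w = 2 4 5 6 1 3.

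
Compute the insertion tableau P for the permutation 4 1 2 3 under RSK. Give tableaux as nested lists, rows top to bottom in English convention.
Insert 4: appended to row 1. P = [[4]].
Insert 1: 1 bumps 4 from row 1; 4 starts row 2. P = [[1], [4]].
Insert 2: appended to row 1. P = [[1, 2], [4]].
Insert 3: appended to row 1. P = [[1, 2, 3], [4]].

So P = [[1, 2, 3], [4]].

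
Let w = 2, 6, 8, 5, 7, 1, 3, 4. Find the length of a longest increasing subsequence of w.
3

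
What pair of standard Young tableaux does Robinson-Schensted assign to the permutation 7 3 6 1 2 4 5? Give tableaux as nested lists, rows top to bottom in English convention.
Insert each entry of the permutation into P by Schensted row insertion, recording in Q the position of each new cell.

Insert 7: appended to row 1. P = [[7]].
Insert 3: 3 bumps 7 from row 1; 7 starts row 2. P = [[3], [7]].
Insert 6: appended to row 1. P = [[3, 6], [7]].
Insert 1: 1 bumps 3 from row 1; 3 bumps 7 from row 2; 7 starts row 3. P = [[1, 6], [3], [7]].
Insert 2: 2 bumps 6 from row 1; 6 appends to row 2. P = [[1, 2], [3, 6], [7]].
Insert 4: appended to row 1. P = [[1, 2, 4], [3, 6], [7]].
Insert 5: appended to row 1. P = [[1, 2, 4, 5], [3, 6], [7]].

So P = [[1, 2, 4, 5], [3, 6], [7]], Q = [[1, 3, 6, 7], [2, 5], [4]].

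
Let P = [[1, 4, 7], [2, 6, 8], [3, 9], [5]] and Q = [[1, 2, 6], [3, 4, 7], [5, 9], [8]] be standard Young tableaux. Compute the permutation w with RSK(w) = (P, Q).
5 6 3 4 2 9 8 1 7

Reverse the RSK construction: for i from n down to 1, find the cell of Q containing i, remove the entry at that cell from P, and reverse-bump it up through P; the value ejected from row 1 is w(i).

Step i=9: Q has 9 at row 3, column 2; remove 9 from row 3 of P and reverse-bump: 9 enters row 2 and ejects 8; 8 enters row 1 and ejects 7. So w(9) = 7. P is now [[1, 4, 8], [2, 6, 9], [3], [5]].
Step i=8: Q has 8 at row 4, column 1; remove 5 from row 4 of P and reverse-bump: 5 enters row 3 and ejects 3; 3 enters row 2 and ejects 2; 2 enters row 1 and ejects 1. So w(8) = 1. P is now [[2, 4, 8], [3, 6, 9], [5]].
Step i=7: Q has 7 at row 2, column 3; remove 9 from row 2 of P and reverse-bump: 9 enters row 1 and ejects 8. So w(7) = 8. P is now [[2, 4, 9], [3, 6], [5]].
Step i=6: Q has 6 at row 1, column 3; remove that cell from P, ejecting 9. So w(6) = 9. P is now [[2, 4], [3, 6], [5]].
Step i=5: Q has 5 at row 3, column 1; remove 5 from row 3 of P and reverse-bump: 5 enters row 2 and ejects 3; 3 enters row 1 and ejects 2. So w(5) = 2. P is now [[3, 4], [5, 6]].
Step i=4: Q has 4 at row 2, column 2; remove 6 from row 2 of P and reverse-bump: 6 enters row 1 and ejects 4. So w(4) = 4. P is now [[3, 6], [5]].
Step i=3: Q has 3 at row 2, column 1; remove 5 from row 2 of P and reverse-bump: 5 enters row 1 and ejects 3. So w(3) = 3. P is now [[5, 6]].
Step i=2: Q has 2 at row 1, column 2; remove that cell from P, ejecting 6. So w(2) = 6. P is now [[5]].
Step i=1: Q has 1 at row 1, column 1; remove that cell from P, ejecting 5. So w(1) = 5. P is now [].

So w = 5 6 3 4 2 9 8 1 7.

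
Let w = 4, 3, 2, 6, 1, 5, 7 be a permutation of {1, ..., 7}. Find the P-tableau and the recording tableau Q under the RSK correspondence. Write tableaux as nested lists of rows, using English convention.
Insert each entry of the permutation into P by Schensted row insertion, recording in Q the position of each new cell.

Insert 4: appended to row 1. P = [[4]].
Insert 3: 3 bumps 4 from row 1; 4 starts row 2. P = [[3], [4]].
Insert 2: 2 bumps 3 from row 1; 3 bumps 4 from row 2; 4 starts row 3. P = [[2], [3], [4]].
Insert 6: appended to row 1. P = [[2, 6], [3], [4]].
Insert 1: 1 bumps 2 from row 1; 2 bumps 3 from row 2; 3 bumps 4 from row 3; 4 starts row 4. P = [[1, 6], [2], [3], [4]].
Insert 5: 5 bumps 6 from row 1; 6 appends to row 2. P = [[1, 5], [2, 6], [3], [4]].
Insert 7: appended to row 1. P = [[1, 5, 7], [2, 6], [3], [4]].

So P = [[1, 5, 7], [2, 6], [3], [4]], Q = [[1, 4, 7], [2, 6], [3], [5]].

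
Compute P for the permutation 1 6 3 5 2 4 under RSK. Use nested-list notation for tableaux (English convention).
P = [[1, 2, 4], [3, 5], [6]]

Insert 1: appended to row 1. P = [[1]].
Insert 6: appended to row 1. P = [[1, 6]].
Insert 3: 3 bumps 6 from row 1; 6 starts row 2. P = [[1, 3], [6]].
Insert 5: appended to row 1. P = [[1, 3, 5], [6]].
Insert 2: 2 bumps 3 from row 1; 3 bumps 6 from row 2; 6 starts row 3. P = [[1, 2, 5], [3], [6]].
Insert 4: 4 bumps 5 from row 1; 5 appends to row 2. P = [[1, 2, 4], [3, 5], [6]].

So P = [[1, 2, 4], [3, 5], [6]].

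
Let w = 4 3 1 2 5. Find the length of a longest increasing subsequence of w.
3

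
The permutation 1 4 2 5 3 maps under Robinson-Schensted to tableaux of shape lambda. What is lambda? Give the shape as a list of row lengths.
[3, 2]

Row-insert each entry into an empty tableau.

After inserting 1: P = [[1]].
After inserting 4: P = [[1, 4]].
After inserting 2: P = [[1, 2], [4]].
After inserting 5: P = [[1, 2, 5], [4]].
After inserting 3: P = [[1, 2, 3], [4, 5]].

The final insertion tableau P = [[1, 2, 3], [4, 5]] has shape [3, 2].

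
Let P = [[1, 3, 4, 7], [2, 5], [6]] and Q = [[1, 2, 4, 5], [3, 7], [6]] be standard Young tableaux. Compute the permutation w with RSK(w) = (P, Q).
Reverse the RSK construction: for i from n down to 1, find the cell of Q containing i, remove the entry at that cell from P, and reverse-bump it up through P; the value ejected from row 1 is w(i).

Step i=7: Q has 7 at row 2, column 2; remove 5 from row 2 of P and reverse-bump: 5 enters row 1 and ejects 4. So w(7) = 4. P is now [[1, 3, 5, 7], [2], [6]].
Step i=6: Q has 6 at row 3, column 1; remove 6 from row 3 of P and reverse-bump: 6 enters row 2 and ejects 2; 2 enters row 1 and ejects 1. So w(6) = 1. P is now [[2, 3, 5, 7], [6]].
Step i=5: Q has 5 at row 1, column 4; remove that cell from P, ejecting 7. So w(5) = 7. P is now [[2, 3, 5], [6]].
Step i=4: Q has 4 at row 1, column 3; remove that cell from P, ejecting 5. So w(4) = 5. P is now [[2, 3], [6]].
Step i=3: Q has 3 at row 2, column 1; remove 6 from row 2 of P and reverse-bump: 6 enters row 1 and ejects 3. So w(3) = 3. P is now [[2, 6]].
Step i=2: Q has 2 at row 1, column 2; remove that cell from P, ejecting 6. So w(2) = 6. P is now [[2]].
Step i=1: Q has 1 at row 1, column 1; remove that cell from P, ejecting 2. So w(1) = 2. P is now [].

So w = 2 6 3 5 7 1 4.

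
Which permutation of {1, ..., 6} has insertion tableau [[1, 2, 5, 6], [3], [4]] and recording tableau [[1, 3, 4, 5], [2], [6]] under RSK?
Reverse the RSK construction: for i from n down to 1, find the cell of Q containing i, remove the entry at that cell from P, and reverse-bump it up through P; the value ejected from row 1 is w(i).

Step i=6: Q has 6 at row 3, column 1; remove 4 from row 3 of P and reverse-bump: 4 enters row 2 and ejects 3; 3 enters row 1 and ejects 2. So w(6) = 2. P is now [[1, 3, 5, 6], [4]].
Step i=5: Q has 5 at row 1, column 4; remove that cell from P, ejecting 6. So w(5) = 6. P is now [[1, 3, 5], [4]].
Step i=4: Q has 4 at row 1, column 3; remove that cell from P, ejecting 5. So w(4) = 5. P is now [[1, 3], [4]].
Step i=3: Q has 3 at row 1, column 2; remove that cell from P, ejecting 3. So w(3) = 3. P is now [[1], [4]].
Step i=2: Q has 2 at row 2, column 1; remove 4 from row 2 of P and reverse-bump: 4 enters row 1 and ejects 1. So w(2) = 1. P is now [[4]].
Step i=1: Q has 1 at row 1, column 1; remove that cell from P, ejecting 4. So w(1) = 4. P is now [].

So w = 4 1 3 5 6 2.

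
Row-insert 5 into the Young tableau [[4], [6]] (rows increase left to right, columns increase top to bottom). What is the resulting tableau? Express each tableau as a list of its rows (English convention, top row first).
5 is larger than every entry of row 1, so it is appended to row 1. The new tableau is [[4, 5], [6]].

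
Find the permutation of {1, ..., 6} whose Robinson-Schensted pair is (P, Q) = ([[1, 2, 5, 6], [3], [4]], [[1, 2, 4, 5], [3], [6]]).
Reverse the RSK construction: for i from n down to 1, find the cell of Q containing i, remove the entry at that cell from P, and reverse-bump it up through P; the value ejected from row 1 is w(i).

Step i=6: Q has 6 at row 3, column 1; remove 4 from row 3 of P and reverse-bump: 4 enters row 2 and ejects 3; 3 enters row 1 and ejects 2. So w(6) = 2. P is now [[1, 3, 5, 6], [4]].
Step i=5: Q has 5 at row 1, column 4; remove that cell from P, ejecting 6. So w(5) = 6. P is now [[1, 3, 5], [4]].
Step i=4: Q has 4 at row 1, column 3; remove that cell from P, ejecting 5. So w(4) = 5. P is now [[1, 3], [4]].
Step i=3: Q has 3 at row 2, column 1; remove 4 from row 2 of P and reverse-bump: 4 enters row 1 and ejects 3. So w(3) = 3. P is now [[1, 4]].
Step i=2: Q has 2 at row 1, column 2; remove that cell from P, ejecting 4. So w(2) = 4. P is now [[1]].
Step i=1: Q has 1 at row 1, column 1; remove that cell from P, ejecting 1. So w(1) = 1. P is now [].

So w = 1 4 3 5 6 2.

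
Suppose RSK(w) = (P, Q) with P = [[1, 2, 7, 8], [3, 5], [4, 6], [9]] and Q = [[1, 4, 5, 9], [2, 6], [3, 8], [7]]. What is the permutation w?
Reverse the RSK construction: for i from n down to 1, find the cell of Q containing i, remove the entry at that cell from P, and reverse-bump it up through P; the value ejected from row 1 is w(i).

Step i=9: Q has 9 at row 1, column 4; remove that cell from P, ejecting 8. So w(9) = 8. P is now [[1, 2, 7], [3, 5], [4, 6], [9]].
Step i=8: Q has 8 at row 3, column 2; remove 6 from row 3 of P and reverse-bump: 6 enters row 2 and ejects 5; 5 enters row 1 and ejects 2. So w(8) = 2. P is now [[1, 5, 7], [3, 6], [4], [9]].
Step i=7: Q has 7 at row 4, column 1; remove 9 from row 4 of P and reverse-bump: 9 enters row 3 and ejects 4; 4 enters row 2 and ejects 3; 3 enters row 1 and ejects 1. So w(7) = 1. P is now [[3, 5, 7], [4, 6], [9]].
Step i=6: Q has 6 at row 2, column 2; remove 6 from row 2 of P and reverse-bump: 6 enters row 1 and ejects 5. So w(6) = 5. P is now [[3, 6, 7], [4], [9]].
Step i=5: Q has 5 at row 1, column 3; remove that cell from P, ejecting 7. So w(5) = 7. P is now [[3, 6], [4], [9]].
Step i=4: Q has 4 at row 1, column 2; remove that cell from P, ejecting 6. So w(4) = 6. P is now [[3], [4], [9]].
Step i=3: Q has 3 at row 3, column 1; remove 9 from row 3 of P and reverse-bump: 9 enters row 2 and ejects 4; 4 enters row 1 and ejects 3. So w(3) = 3. P is now [[4], [9]].
Step i=2: Q has 2 at row 2, column 1; remove 9 from row 2 of P and reverse-bump: 9 enters row 1 and ejects 4. So w(2) = 4. P is now [[9]].
Step i=1: Q has 1 at row 1, column 1; remove that cell from P, ejecting 9. So w(1) = 9. P is now [].

So w = 9 4 3 6 7 5 1 2 8.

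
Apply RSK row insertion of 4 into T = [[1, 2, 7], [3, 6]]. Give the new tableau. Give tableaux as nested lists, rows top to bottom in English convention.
In row 1, 4 replaces 7 (the leftmost entry greater than 4); 7 is bumped to row 2. 7 is appended to row 2. The new tableau is [[1, 2, 4], [3, 6, 7]].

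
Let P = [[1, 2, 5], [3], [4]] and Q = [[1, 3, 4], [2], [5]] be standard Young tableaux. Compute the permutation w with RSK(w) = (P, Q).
Reverse the RSK construction: for i from n down to 1, find the cell of Q containing i, remove the entry at that cell from P, and reverse-bump it up through P; the value ejected from row 1 is w(i).

Step i=5: Q has 5 at row 3, column 1; remove 4 from row 3 of P and reverse-bump: 4 enters row 2 and ejects 3; 3 enters row 1 and ejects 2. So w(5) = 2. P is now [[1, 3, 5], [4]].
Step i=4: Q has 4 at row 1, column 3; remove that cell from P, ejecting 5. So w(4) = 5. P is now [[1, 3], [4]].
Step i=3: Q has 3 at row 1, column 2; remove that cell from P, ejecting 3. So w(3) = 3. P is now [[1], [4]].
Step i=2: Q has 2 at row 2, column 1; remove 4 from row 2 of P and reverse-bump: 4 enters row 1 and ejects 1. So w(2) = 1. P is now [[4]].
Step i=1: Q has 1 at row 1, column 1; remove that cell from P, ejecting 4. So w(1) = 4. P is now [].

So w = 4 1 3 5 2.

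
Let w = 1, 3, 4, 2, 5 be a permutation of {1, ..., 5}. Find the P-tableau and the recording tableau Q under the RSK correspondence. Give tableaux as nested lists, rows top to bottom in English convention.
P = [[1, 2, 4, 5], [3]], Q = [[1, 2, 3, 5], [4]]

Insert each entry of the permutation into P by Schensted row insertion, recording in Q the position of each new cell.

After inserting 1: P = [[1]].
After inserting 3: P = [[1, 3]].
After inserting 4: P = [[1, 3, 4]].
After inserting 2: P = [[1, 2, 4], [3]].
After inserting 5: P = [[1, 2, 4, 5], [3]].

So P = [[1, 2, 4, 5], [3]], Q = [[1, 2, 3, 5], [4]].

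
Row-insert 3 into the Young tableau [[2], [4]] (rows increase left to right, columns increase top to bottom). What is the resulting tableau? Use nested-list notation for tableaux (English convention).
3 is larger than every entry of row 1, so it is appended to row 1. The new tableau is [[2, 3], [4]].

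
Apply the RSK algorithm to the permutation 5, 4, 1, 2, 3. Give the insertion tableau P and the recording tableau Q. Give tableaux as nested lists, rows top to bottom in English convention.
P = [[1, 2, 3], [4], [5]], Q = [[1, 4, 5], [2], [3]]

Insert each entry of the permutation into P by Schensted row insertion, recording in Q the position of each new cell.

Insert 5: appended to row 1. P = [[5]].
Insert 4: 4 bumps 5 from row 1; 5 starts row 2. P = [[4], [5]].
Insert 1: 1 bumps 4 from row 1; 4 bumps 5 from row 2; 5 starts row 3. P = [[1], [4], [5]].
Insert 2: appended to row 1. P = [[1, 2], [4], [5]].
Insert 3: appended to row 1. P = [[1, 2, 3], [4], [5]].

So P = [[1, 2, 3], [4], [5]], Q = [[1, 4, 5], [2], [3]].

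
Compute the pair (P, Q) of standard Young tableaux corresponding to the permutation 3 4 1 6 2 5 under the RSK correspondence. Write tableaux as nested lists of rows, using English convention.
P = [[1, 2, 5], [3, 4, 6]], Q = [[1, 2, 4], [3, 5, 6]]

Insert each entry of the permutation into P by Schensted row insertion, recording in Q the position of each new cell.

Insert 3: appended to row 1. P = [[3]].
Insert 4: appended to row 1. P = [[3, 4]].
Insert 1: 1 bumps 3 from row 1; 3 starts row 2. P = [[1, 4], [3]].
Insert 6: appended to row 1. P = [[1, 4, 6], [3]].
Insert 2: 2 bumps 4 from row 1; 4 appends to row 2. P = [[1, 2, 6], [3, 4]].
Insert 5: 5 bumps 6 from row 1; 6 appends to row 2. P = [[1, 2, 5], [3, 4, 6]].

So P = [[1, 2, 5], [3, 4, 6]], Q = [[1, 2, 4], [3, 5, 6]].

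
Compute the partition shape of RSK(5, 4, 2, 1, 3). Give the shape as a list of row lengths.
[2, 1, 1, 1]

Row-insert each entry into an empty tableau.

After inserting 5: P = [[5]].
After inserting 4: P = [[4], [5]].
After inserting 2: P = [[2], [4], [5]].
After inserting 1: P = [[1], [2], [4], [5]].
After inserting 3: P = [[1, 3], [2], [4], [5]].

The final insertion tableau P = [[1, 3], [2], [4], [5]] has shape [2, 1, 1, 1].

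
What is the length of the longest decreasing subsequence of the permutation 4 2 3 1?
3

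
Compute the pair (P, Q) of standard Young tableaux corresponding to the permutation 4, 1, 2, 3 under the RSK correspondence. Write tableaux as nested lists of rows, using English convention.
Insert each entry of the permutation into P by Schensted row insertion, recording in Q the position of each new cell.

After inserting 4: P = [[4]].
After inserting 1: P = [[1], [4]].
After inserting 2: P = [[1, 2], [4]].
After inserting 3: P = [[1, 2, 3], [4]].

So P = [[1, 2, 3], [4]], Q = [[1, 3, 4], [2]].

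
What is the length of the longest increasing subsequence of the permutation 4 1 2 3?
3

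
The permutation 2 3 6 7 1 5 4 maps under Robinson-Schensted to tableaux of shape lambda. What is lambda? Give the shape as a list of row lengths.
RSK row insertion gives P = [[1, 3, 4, 7], [2, 5], [6]], which has shape [4, 2, 1].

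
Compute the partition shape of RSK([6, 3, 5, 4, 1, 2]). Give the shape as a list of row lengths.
[2, 2, 1, 1]

RSK row insertion gives P = [[1, 2], [3, 4], [5], [6]], which has shape [2, 2, 1, 1].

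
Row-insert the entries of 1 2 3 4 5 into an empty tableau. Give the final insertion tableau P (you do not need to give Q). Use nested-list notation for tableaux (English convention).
P = [[1, 2, 3, 4, 5]]

Insert 1: appended to row 1. P = [[1]].
Insert 2: appended to row 1. P = [[1, 2]].
Insert 3: appended to row 1. P = [[1, 2, 3]].
Insert 4: appended to row 1. P = [[1, 2, 3, 4]].
Insert 5: appended to row 1. P = [[1, 2, 3, 4, 5]].

So P = [[1, 2, 3, 4, 5]].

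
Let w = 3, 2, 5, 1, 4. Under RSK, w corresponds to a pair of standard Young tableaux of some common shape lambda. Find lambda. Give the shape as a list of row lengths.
Row-insert each entry into an empty tableau.

After inserting 3: P = [[3]].
After inserting 2: P = [[2], [3]].
After inserting 5: P = [[2, 5], [3]].
After inserting 1: P = [[1, 5], [2], [3]].
After inserting 4: P = [[1, 4], [2, 5], [3]].

The final insertion tableau P = [[1, 4], [2, 5], [3]] has shape [2, 2, 1].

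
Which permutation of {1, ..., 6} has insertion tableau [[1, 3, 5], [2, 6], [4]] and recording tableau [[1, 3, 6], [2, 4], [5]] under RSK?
4 2 6 3 1 5

Reverse RSK: for i = n, n-1, ..., 1, locate i in Q, remove the corresponding corner cell from P, and reverse-bump its entry up through P; the value ejected from row 1 is w(i).

So w = 4 2 6 3 1 5.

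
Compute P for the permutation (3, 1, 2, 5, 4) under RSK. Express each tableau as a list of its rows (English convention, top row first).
Insert 3: appended to row 1. P = [[3]].
Insert 1: 1 bumps 3 from row 1; 3 starts row 2. P = [[1], [3]].
Insert 2: appended to row 1. P = [[1, 2], [3]].
Insert 5: appended to row 1. P = [[1, 2, 5], [3]].
Insert 4: 4 bumps 5 from row 1; 5 appends to row 2. P = [[1, 2, 4], [3, 5]].

So P = [[1, 2, 4], [3, 5]].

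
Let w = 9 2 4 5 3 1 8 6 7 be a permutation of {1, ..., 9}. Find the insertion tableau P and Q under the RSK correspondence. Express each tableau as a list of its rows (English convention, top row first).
Insert each entry of the permutation into P by Schensted row insertion, recording in Q the position of each new cell.

Insert 9: appended to row 1. P = [[9]].
Insert 2: 2 bumps 9 from row 1; 9 starts row 2. P = [[2], [9]].
Insert 4: appended to row 1. P = [[2, 4], [9]].
Insert 5: appended to row 1. P = [[2, 4, 5], [9]].
Insert 3: 3 bumps 4 from row 1; 4 bumps 9 from row 2; 9 starts row 3. P = [[2, 3, 5], [4], [9]].
Insert 1: 1 bumps 2 from row 1; 2 bumps 4 from row 2; 4 bumps 9 from row 3; 9 starts row 4. P = [[1, 3, 5], [2], [4], [9]].
Insert 8: appended to row 1. P = [[1, 3, 5, 8], [2], [4], [9]].
Insert 6: 6 bumps 8 from row 1; 8 appends to row 2. P = [[1, 3, 5, 6], [2, 8], [4], [9]].
Insert 7: appended to row 1. P = [[1, 3, 5, 6, 7], [2, 8], [4], [9]].

So P = [[1, 3, 5, 6, 7], [2, 8], [4], [9]], Q = [[1, 3, 4, 7, 9], [2, 8], [5], [6]].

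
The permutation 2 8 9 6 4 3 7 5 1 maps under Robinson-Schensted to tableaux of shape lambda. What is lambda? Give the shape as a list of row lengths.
Row-insert each entry into an empty tableau.

After inserting 2: P = [[2]].
After inserting 8: P = [[2, 8]].
After inserting 9: P = [[2, 8, 9]].
After inserting 6: P = [[2, 6, 9], [8]].
After inserting 4: P = [[2, 4, 9], [6], [8]].
After inserting 3: P = [[2, 3, 9], [4], [6], [8]].
After inserting 7: P = [[2, 3, 7], [4, 9], [6], [8]].
After inserting 5: P = [[2, 3, 5], [4, 7], [6, 9], [8]].
After inserting 1: P = [[1, 3, 5], [2, 7], [4, 9], [6], [8]].

The final insertion tableau P = [[1, 3, 5], [2, 7], [4, 9], [6], [8]] has shape [3, 2, 2, 1, 1].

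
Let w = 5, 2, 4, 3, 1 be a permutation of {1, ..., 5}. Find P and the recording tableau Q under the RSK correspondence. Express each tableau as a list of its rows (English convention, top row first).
Insert each entry of the permutation into P by Schensted row insertion, recording in Q the position of each new cell.

Insert 5: appended to row 1. P = [[5]], Q = [[1]].
Insert 2: 2 bumps 5 from row 1; 5 starts row 2. P = [[2], [5]], Q = [[1], [2]].
Insert 4: appended to row 1. P = [[2, 4], [5]], Q = [[1, 3], [2]].
Insert 3: 3 bumps 4 from row 1; 4 bumps 5 from row 2; 5 starts row 3. P = [[2, 3], [4], [5]], Q = [[1, 3], [2], [4]].
Insert 1: 1 bumps 2 from row 1; 2 bumps 4 from row 2; 4 bumps 5 from row 3; 5 starts row 4. P = [[1, 3], [2], [4], [5]], Q = [[1, 3], [2], [4], [5]].

So P = [[1, 3], [2], [4], [5]], Q = [[1, 3], [2], [4], [5]].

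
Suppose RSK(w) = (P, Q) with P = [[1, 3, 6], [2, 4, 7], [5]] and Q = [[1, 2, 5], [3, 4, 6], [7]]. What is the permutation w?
2 5 1 4 7 6 3

Reverse RSK: for i = n, n-1, ..., 1, locate i in Q, remove the corresponding corner cell from P, and reverse-bump its entry up through P; the value ejected from row 1 is w(i).

So w = 2 5 1 4 7 6 3.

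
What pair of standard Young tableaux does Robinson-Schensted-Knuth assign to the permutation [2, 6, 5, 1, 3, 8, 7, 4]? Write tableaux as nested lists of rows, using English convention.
P = [[1, 3, 4], [2, 5, 7], [6, 8]], Q = [[1, 2, 6], [3, 5, 7], [4, 8]]

Insert each entry of the permutation into P by Schensted row insertion, recording in Q the position of each new cell.

Insert 2: appended to row 1. P = [[2]].
Insert 6: appended to row 1. P = [[2, 6]].
Insert 5: 5 bumps 6 from row 1; 6 starts row 2. P = [[2, 5], [6]].
Insert 1: 1 bumps 2 from row 1; 2 bumps 6 from row 2; 6 starts row 3. P = [[1, 5], [2], [6]].
Insert 3: 3 bumps 5 from row 1; 5 appends to row 2. P = [[1, 3], [2, 5], [6]].
Insert 8: appended to row 1. P = [[1, 3, 8], [2, 5], [6]].
Insert 7: 7 bumps 8 from row 1; 8 appends to row 2. P = [[1, 3, 7], [2, 5, 8], [6]].
Insert 4: 4 bumps 7 from row 1; 7 bumps 8 from row 2; 8 appends to row 3. P = [[1, 3, 4], [2, 5, 7], [6, 8]].

So P = [[1, 3, 4], [2, 5, 7], [6, 8]], Q = [[1, 2, 6], [3, 5, 7], [4, 8]].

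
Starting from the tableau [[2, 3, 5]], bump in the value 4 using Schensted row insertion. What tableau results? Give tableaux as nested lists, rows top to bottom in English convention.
[[2, 3, 4], [5]]

In row 1, 4 replaces 5 (the leftmost entry greater than 4); 5 is bumped to row 2. 5 starts a new row 2. The new tableau is [[2, 3, 4], [5]].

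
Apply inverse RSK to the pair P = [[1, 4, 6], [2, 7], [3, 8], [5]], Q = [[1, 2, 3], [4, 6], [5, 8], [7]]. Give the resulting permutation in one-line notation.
Reverse the RSK construction: for i from n down to 1, find the cell of Q containing i, remove the entry at that cell from P, and reverse-bump it up through P; the value ejected from row 1 is w(i).

Step i=8: Q has 8 at row 3, column 2; remove 8 from row 3 of P and reverse-bump: 8 enters row 2 and ejects 7; 7 enters row 1 and ejects 6. So w(8) = 6. P is now [[1, 4, 7], [2, 8], [3], [5]].
Step i=7: Q has 7 at row 4, column 1; remove 5 from row 4 of P and reverse-bump: 5 enters row 3 and ejects 3; 3 enters row 2 and ejects 2; 2 enters row 1 and ejects 1. So w(7) = 1. P is now [[2, 4, 7], [3, 8], [5]].
Step i=6: Q has 6 at row 2, column 2; remove 8 from row 2 of P and reverse-bump: 8 enters row 1 and ejects 7. So w(6) = 7. P is now [[2, 4, 8], [3], [5]].
Step i=5: Q has 5 at row 3, column 1; remove 5 from row 3 of P and reverse-bump: 5 enters row 2 and ejects 3; 3 enters row 1 and ejects 2. So w(5) = 2. P is now [[3, 4, 8], [5]].
Step i=4: Q has 4 at row 2, column 1; remove 5 from row 2 of P and reverse-bump: 5 enters row 1 and ejects 4. So w(4) = 4. P is now [[3, 5, 8]].
Step i=3: Q has 3 at row 1, column 3; remove that cell from P, ejecting 8. So w(3) = 8. P is now [[3, 5]].
Step i=2: Q has 2 at row 1, column 2; remove that cell from P, ejecting 5. So w(2) = 5. P is now [[3]].
Step i=1: Q has 1 at row 1, column 1; remove that cell from P, ejecting 3. So w(1) = 3. P is now [].

So w = 3 5 8 4 2 7 1 6.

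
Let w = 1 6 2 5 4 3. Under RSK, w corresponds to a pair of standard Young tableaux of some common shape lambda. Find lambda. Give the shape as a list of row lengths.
[3, 1, 1, 1]

RSK row insertion gives P = [[1, 2, 3], [4], [5], [6]], which has shape [3, 1, 1, 1].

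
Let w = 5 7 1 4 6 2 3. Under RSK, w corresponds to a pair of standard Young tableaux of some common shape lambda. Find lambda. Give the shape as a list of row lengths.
Row-insert each entry into an empty tableau.

After inserting 5: P = [[5]].
After inserting 7: P = [[5, 7]].
After inserting 1: P = [[1, 7], [5]].
After inserting 4: P = [[1, 4], [5, 7]].
After inserting 6: P = [[1, 4, 6], [5, 7]].
After inserting 2: P = [[1, 2, 6], [4, 7], [5]].
After inserting 3: P = [[1, 2, 3], [4, 6], [5, 7]].

The final insertion tableau P = [[1, 2, 3], [4, 6], [5, 7]] has shape [3, 2, 2].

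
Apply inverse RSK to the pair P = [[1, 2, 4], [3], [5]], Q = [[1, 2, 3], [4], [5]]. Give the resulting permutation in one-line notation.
Reverse the RSK construction: for i from n down to 1, find the cell of Q containing i, remove the entry at that cell from P, and reverse-bump it up through P; the value ejected from row 1 is w(i).

Step i=5: Q has 5 at row 3, column 1; remove 5 from row 3 of P and reverse-bump: 5 enters row 2 and ejects 3; 3 enters row 1 and ejects 2. So w(5) = 2. P is now [[1, 3, 4], [5]].
Step i=4: Q has 4 at row 2, column 1; remove 5 from row 2 of P and reverse-bump: 5 enters row 1 and ejects 4. So w(4) = 4. P is now [[1, 3, 5]].
Step i=3: Q has 3 at row 1, column 3; remove that cell from P, ejecting 5. So w(3) = 5. P is now [[1, 3]].
Step i=2: Q has 2 at row 1, column 2; remove that cell from P, ejecting 3. So w(2) = 3. P is now [[1]].
Step i=1: Q has 1 at row 1, column 1; remove that cell from P, ejecting 1. So w(1) = 1. P is now [].

So w = 1 3 5 4 2.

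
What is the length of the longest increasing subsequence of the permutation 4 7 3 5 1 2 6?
3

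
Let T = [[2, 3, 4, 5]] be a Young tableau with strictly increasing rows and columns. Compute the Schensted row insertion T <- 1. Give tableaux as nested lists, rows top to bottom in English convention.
[[1, 3, 4, 5], [2]]

In row 1, 1 replaces 2 (the leftmost entry greater than 1); 2 is bumped to row 2. 2 starts a new row 2. The new tableau is [[1, 3, 4, 5], [2]].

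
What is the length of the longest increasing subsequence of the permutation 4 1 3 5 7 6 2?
4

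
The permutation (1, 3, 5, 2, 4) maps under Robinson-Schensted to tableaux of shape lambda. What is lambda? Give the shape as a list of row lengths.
Row-insert each entry into an empty tableau.

After inserting 1: P = [[1]].
After inserting 3: P = [[1, 3]].
After inserting 5: P = [[1, 3, 5]].
After inserting 2: P = [[1, 2, 5], [3]].
After inserting 4: P = [[1, 2, 4], [3, 5]].

The final insertion tableau P = [[1, 2, 4], [3, 5]] has shape [3, 2].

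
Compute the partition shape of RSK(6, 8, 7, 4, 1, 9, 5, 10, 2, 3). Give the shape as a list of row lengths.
Row-insert each entry into an empty tableau.

After inserting 6: P = [[6]].
After inserting 8: P = [[6, 8]].
After inserting 7: P = [[6, 7], [8]].
After inserting 4: P = [[4, 7], [6], [8]].
After inserting 1: P = [[1, 7], [4], [6], [8]].
After inserting 9: P = [[1, 7, 9], [4], [6], [8]].
After inserting 5: P = [[1, 5, 9], [4, 7], [6], [8]].
After inserting 10: P = [[1, 5, 9, 10], [4, 7], [6], [8]].
After inserting 2: P = [[1, 2, 9, 10], [4, 5], [6, 7], [8]].
After inserting 3: P = [[1, 2, 3, 10], [4, 5, 9], [6, 7], [8]].

The final insertion tableau P = [[1, 2, 3, 10], [4, 5, 9], [6, 7], [8]] has shape [4, 3, 2, 1].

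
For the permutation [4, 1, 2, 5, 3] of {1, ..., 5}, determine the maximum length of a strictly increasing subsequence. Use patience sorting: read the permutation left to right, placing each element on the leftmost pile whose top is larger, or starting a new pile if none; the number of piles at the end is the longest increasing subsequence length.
4: new pile. tops = [4]
1: onto pile 1 (replacing 4). tops = [1]
2: new pile. tops = [1, 2]
5: new pile. tops = [1, 2, 5]
3: onto pile 3 (replacing 5). tops = [1, 2, 3]

3 piles, so the longest increasing subsequence has length 3.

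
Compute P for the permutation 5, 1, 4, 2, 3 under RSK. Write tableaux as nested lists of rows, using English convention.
P = [[1, 2, 3], [4], [5]]

Insert 5: appended to row 1. P = [[5]].
Insert 1: 1 bumps 5 from row 1; 5 starts row 2. P = [[1], [5]].
Insert 4: appended to row 1. P = [[1, 4], [5]].
Insert 2: 2 bumps 4 from row 1; 4 bumps 5 from row 2; 5 starts row 3. P = [[1, 2], [4], [5]].
Insert 3: appended to row 1. P = [[1, 2, 3], [4], [5]].

So P = [[1, 2, 3], [4], [5]].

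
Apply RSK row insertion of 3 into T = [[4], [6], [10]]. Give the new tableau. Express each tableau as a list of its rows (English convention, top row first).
[[3], [4], [6], [10]]

In row 1, 3 replaces 4 (the leftmost entry greater than 3); 4 is bumped to row 2. In row 2, 4 replaces 6 (the leftmost entry greater than 4); 6 is bumped to row 3. In row 3, 6 replaces 10 (the leftmost entry greater than 6); 10 is bumped to row 4. 10 starts a new row 4. The new tableau is [[3], [4], [6], [10]].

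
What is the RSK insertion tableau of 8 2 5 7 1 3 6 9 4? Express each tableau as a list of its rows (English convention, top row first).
P = [[1, 3, 4, 9], [2, 5, 6], [7], [8]]

Insert 8: appended to row 1. P = [[8]].
Insert 2: 2 bumps 8 from row 1; 8 starts row 2. P = [[2], [8]].
Insert 5: appended to row 1. P = [[2, 5], [8]].
Insert 7: appended to row 1. P = [[2, 5, 7], [8]].
Insert 1: 1 bumps 2 from row 1; 2 bumps 8 from row 2; 8 starts row 3. P = [[1, 5, 7], [2], [8]].
Insert 3: 3 bumps 5 from row 1; 5 appends to row 2. P = [[1, 3, 7], [2, 5], [8]].
Insert 6: 6 bumps 7 from row 1; 7 appends to row 2. P = [[1, 3, 6], [2, 5, 7], [8]].
Insert 9: appended to row 1. P = [[1, 3, 6, 9], [2, 5, 7], [8]].
Insert 4: 4 bumps 6 from row 1; 6 bumps 7 from row 2; 7 bumps 8 from row 3; 8 starts row 4. P = [[1, 3, 4, 9], [2, 5, 6], [7], [8]].

So P = [[1, 3, 4, 9], [2, 5, 6], [7], [8]].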